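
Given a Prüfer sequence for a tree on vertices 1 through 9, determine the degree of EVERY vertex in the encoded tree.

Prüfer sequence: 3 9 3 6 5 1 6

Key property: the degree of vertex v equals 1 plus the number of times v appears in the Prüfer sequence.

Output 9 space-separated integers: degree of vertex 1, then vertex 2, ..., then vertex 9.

Answer: 2 1 3 1 2 3 1 1 2

Derivation:
p_1 = 3: count[3] becomes 1
p_2 = 9: count[9] becomes 1
p_3 = 3: count[3] becomes 2
p_4 = 6: count[6] becomes 1
p_5 = 5: count[5] becomes 1
p_6 = 1: count[1] becomes 1
p_7 = 6: count[6] becomes 2
Degrees (1 + count): deg[1]=1+1=2, deg[2]=1+0=1, deg[3]=1+2=3, deg[4]=1+0=1, deg[5]=1+1=2, deg[6]=1+2=3, deg[7]=1+0=1, deg[8]=1+0=1, deg[9]=1+1=2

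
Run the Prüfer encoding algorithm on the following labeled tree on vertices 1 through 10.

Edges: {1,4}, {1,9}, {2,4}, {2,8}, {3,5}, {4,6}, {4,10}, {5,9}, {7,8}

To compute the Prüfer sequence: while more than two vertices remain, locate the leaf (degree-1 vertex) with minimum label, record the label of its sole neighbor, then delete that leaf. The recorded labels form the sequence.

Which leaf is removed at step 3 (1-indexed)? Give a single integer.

Step 1: current leaves = {3,6,7,10}. Remove leaf 3 (neighbor: 5).
Step 2: current leaves = {5,6,7,10}. Remove leaf 5 (neighbor: 9).
Step 3: current leaves = {6,7,9,10}. Remove leaf 6 (neighbor: 4).

Answer: 6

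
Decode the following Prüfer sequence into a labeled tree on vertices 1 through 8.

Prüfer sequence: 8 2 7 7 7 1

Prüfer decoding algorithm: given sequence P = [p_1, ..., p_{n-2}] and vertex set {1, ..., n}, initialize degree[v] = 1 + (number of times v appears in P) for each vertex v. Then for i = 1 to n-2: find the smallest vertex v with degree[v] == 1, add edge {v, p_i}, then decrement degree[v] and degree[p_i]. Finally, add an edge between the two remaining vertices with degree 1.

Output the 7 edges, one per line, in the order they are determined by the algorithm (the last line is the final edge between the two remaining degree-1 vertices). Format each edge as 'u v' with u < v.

Initial degrees: {1:2, 2:2, 3:1, 4:1, 5:1, 6:1, 7:4, 8:2}
Step 1: smallest deg-1 vertex = 3, p_1 = 8. Add edge {3,8}. Now deg[3]=0, deg[8]=1.
Step 2: smallest deg-1 vertex = 4, p_2 = 2. Add edge {2,4}. Now deg[4]=0, deg[2]=1.
Step 3: smallest deg-1 vertex = 2, p_3 = 7. Add edge {2,7}. Now deg[2]=0, deg[7]=3.
Step 4: smallest deg-1 vertex = 5, p_4 = 7. Add edge {5,7}. Now deg[5]=0, deg[7]=2.
Step 5: smallest deg-1 vertex = 6, p_5 = 7. Add edge {6,7}. Now deg[6]=0, deg[7]=1.
Step 6: smallest deg-1 vertex = 7, p_6 = 1. Add edge {1,7}. Now deg[7]=0, deg[1]=1.
Final: two remaining deg-1 vertices are 1, 8. Add edge {1,8}.

Answer: 3 8
2 4
2 7
5 7
6 7
1 7
1 8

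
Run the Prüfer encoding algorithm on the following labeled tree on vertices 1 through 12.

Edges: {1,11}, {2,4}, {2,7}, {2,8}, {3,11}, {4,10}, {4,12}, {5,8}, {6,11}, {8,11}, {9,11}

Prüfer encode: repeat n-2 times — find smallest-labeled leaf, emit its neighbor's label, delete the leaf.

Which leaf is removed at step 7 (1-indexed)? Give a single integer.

Step 1: current leaves = {1,3,5,6,7,9,10,12}. Remove leaf 1 (neighbor: 11).
Step 2: current leaves = {3,5,6,7,9,10,12}. Remove leaf 3 (neighbor: 11).
Step 3: current leaves = {5,6,7,9,10,12}. Remove leaf 5 (neighbor: 8).
Step 4: current leaves = {6,7,9,10,12}. Remove leaf 6 (neighbor: 11).
Step 5: current leaves = {7,9,10,12}. Remove leaf 7 (neighbor: 2).
Step 6: current leaves = {9,10,12}. Remove leaf 9 (neighbor: 11).
Step 7: current leaves = {10,11,12}. Remove leaf 10 (neighbor: 4).

Answer: 10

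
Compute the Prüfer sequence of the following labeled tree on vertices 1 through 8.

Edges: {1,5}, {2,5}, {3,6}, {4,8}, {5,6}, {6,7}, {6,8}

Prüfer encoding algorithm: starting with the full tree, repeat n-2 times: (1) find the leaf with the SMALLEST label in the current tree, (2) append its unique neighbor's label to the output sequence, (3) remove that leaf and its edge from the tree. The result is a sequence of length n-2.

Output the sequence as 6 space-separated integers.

Step 1: leaves = {1,2,3,4,7}. Remove smallest leaf 1, emit neighbor 5.
Step 2: leaves = {2,3,4,7}. Remove smallest leaf 2, emit neighbor 5.
Step 3: leaves = {3,4,5,7}. Remove smallest leaf 3, emit neighbor 6.
Step 4: leaves = {4,5,7}. Remove smallest leaf 4, emit neighbor 8.
Step 5: leaves = {5,7,8}. Remove smallest leaf 5, emit neighbor 6.
Step 6: leaves = {7,8}. Remove smallest leaf 7, emit neighbor 6.
Done: 2 vertices remain (6, 8). Sequence = [5 5 6 8 6 6]

Answer: 5 5 6 8 6 6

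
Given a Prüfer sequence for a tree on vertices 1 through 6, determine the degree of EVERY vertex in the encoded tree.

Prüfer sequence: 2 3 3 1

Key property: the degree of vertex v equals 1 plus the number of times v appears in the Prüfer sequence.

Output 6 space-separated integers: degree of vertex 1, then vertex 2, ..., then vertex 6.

p_1 = 2: count[2] becomes 1
p_2 = 3: count[3] becomes 1
p_3 = 3: count[3] becomes 2
p_4 = 1: count[1] becomes 1
Degrees (1 + count): deg[1]=1+1=2, deg[2]=1+1=2, deg[3]=1+2=3, deg[4]=1+0=1, deg[5]=1+0=1, deg[6]=1+0=1

Answer: 2 2 3 1 1 1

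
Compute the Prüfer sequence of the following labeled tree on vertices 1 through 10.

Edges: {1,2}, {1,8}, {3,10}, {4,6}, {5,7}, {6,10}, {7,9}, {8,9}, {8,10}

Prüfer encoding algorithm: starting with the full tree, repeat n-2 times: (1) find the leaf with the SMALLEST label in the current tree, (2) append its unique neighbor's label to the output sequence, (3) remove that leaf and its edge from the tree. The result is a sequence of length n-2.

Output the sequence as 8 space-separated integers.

Answer: 1 8 10 6 7 10 9 8

Derivation:
Step 1: leaves = {2,3,4,5}. Remove smallest leaf 2, emit neighbor 1.
Step 2: leaves = {1,3,4,5}. Remove smallest leaf 1, emit neighbor 8.
Step 3: leaves = {3,4,5}. Remove smallest leaf 3, emit neighbor 10.
Step 4: leaves = {4,5}. Remove smallest leaf 4, emit neighbor 6.
Step 5: leaves = {5,6}. Remove smallest leaf 5, emit neighbor 7.
Step 6: leaves = {6,7}. Remove smallest leaf 6, emit neighbor 10.
Step 7: leaves = {7,10}. Remove smallest leaf 7, emit neighbor 9.
Step 8: leaves = {9,10}. Remove smallest leaf 9, emit neighbor 8.
Done: 2 vertices remain (8, 10). Sequence = [1 8 10 6 7 10 9 8]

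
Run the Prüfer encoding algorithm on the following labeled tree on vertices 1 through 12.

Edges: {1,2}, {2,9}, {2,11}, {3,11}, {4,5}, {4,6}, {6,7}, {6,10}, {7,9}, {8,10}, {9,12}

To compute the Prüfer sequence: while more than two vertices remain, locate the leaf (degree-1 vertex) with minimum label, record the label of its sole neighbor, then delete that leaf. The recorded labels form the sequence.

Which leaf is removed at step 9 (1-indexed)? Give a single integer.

Answer: 11

Derivation:
Step 1: current leaves = {1,3,5,8,12}. Remove leaf 1 (neighbor: 2).
Step 2: current leaves = {3,5,8,12}. Remove leaf 3 (neighbor: 11).
Step 3: current leaves = {5,8,11,12}. Remove leaf 5 (neighbor: 4).
Step 4: current leaves = {4,8,11,12}. Remove leaf 4 (neighbor: 6).
Step 5: current leaves = {8,11,12}. Remove leaf 8 (neighbor: 10).
Step 6: current leaves = {10,11,12}. Remove leaf 10 (neighbor: 6).
Step 7: current leaves = {6,11,12}. Remove leaf 6 (neighbor: 7).
Step 8: current leaves = {7,11,12}. Remove leaf 7 (neighbor: 9).
Step 9: current leaves = {11,12}. Remove leaf 11 (neighbor: 2).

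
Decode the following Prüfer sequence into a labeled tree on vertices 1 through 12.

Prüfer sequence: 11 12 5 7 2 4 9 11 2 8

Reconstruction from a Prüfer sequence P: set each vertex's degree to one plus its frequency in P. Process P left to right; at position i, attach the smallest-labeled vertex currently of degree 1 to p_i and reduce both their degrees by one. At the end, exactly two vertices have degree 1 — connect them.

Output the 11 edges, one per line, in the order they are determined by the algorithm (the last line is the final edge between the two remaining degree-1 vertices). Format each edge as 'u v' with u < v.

Answer: 1 11
3 12
5 6
5 7
2 7
4 10
4 9
9 11
2 11
2 8
8 12

Derivation:
Initial degrees: {1:1, 2:3, 3:1, 4:2, 5:2, 6:1, 7:2, 8:2, 9:2, 10:1, 11:3, 12:2}
Step 1: smallest deg-1 vertex = 1, p_1 = 11. Add edge {1,11}. Now deg[1]=0, deg[11]=2.
Step 2: smallest deg-1 vertex = 3, p_2 = 12. Add edge {3,12}. Now deg[3]=0, deg[12]=1.
Step 3: smallest deg-1 vertex = 6, p_3 = 5. Add edge {5,6}. Now deg[6]=0, deg[5]=1.
Step 4: smallest deg-1 vertex = 5, p_4 = 7. Add edge {5,7}. Now deg[5]=0, deg[7]=1.
Step 5: smallest deg-1 vertex = 7, p_5 = 2. Add edge {2,7}. Now deg[7]=0, deg[2]=2.
Step 6: smallest deg-1 vertex = 10, p_6 = 4. Add edge {4,10}. Now deg[10]=0, deg[4]=1.
Step 7: smallest deg-1 vertex = 4, p_7 = 9. Add edge {4,9}. Now deg[4]=0, deg[9]=1.
Step 8: smallest deg-1 vertex = 9, p_8 = 11. Add edge {9,11}. Now deg[9]=0, deg[11]=1.
Step 9: smallest deg-1 vertex = 11, p_9 = 2. Add edge {2,11}. Now deg[11]=0, deg[2]=1.
Step 10: smallest deg-1 vertex = 2, p_10 = 8. Add edge {2,8}. Now deg[2]=0, deg[8]=1.
Final: two remaining deg-1 vertices are 8, 12. Add edge {8,12}.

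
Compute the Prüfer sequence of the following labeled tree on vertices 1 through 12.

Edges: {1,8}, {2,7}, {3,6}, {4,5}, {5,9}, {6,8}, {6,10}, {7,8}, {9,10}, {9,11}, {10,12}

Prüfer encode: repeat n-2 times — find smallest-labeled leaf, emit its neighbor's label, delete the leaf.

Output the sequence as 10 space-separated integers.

Step 1: leaves = {1,2,3,4,11,12}. Remove smallest leaf 1, emit neighbor 8.
Step 2: leaves = {2,3,4,11,12}. Remove smallest leaf 2, emit neighbor 7.
Step 3: leaves = {3,4,7,11,12}. Remove smallest leaf 3, emit neighbor 6.
Step 4: leaves = {4,7,11,12}. Remove smallest leaf 4, emit neighbor 5.
Step 5: leaves = {5,7,11,12}. Remove smallest leaf 5, emit neighbor 9.
Step 6: leaves = {7,11,12}. Remove smallest leaf 7, emit neighbor 8.
Step 7: leaves = {8,11,12}. Remove smallest leaf 8, emit neighbor 6.
Step 8: leaves = {6,11,12}. Remove smallest leaf 6, emit neighbor 10.
Step 9: leaves = {11,12}. Remove smallest leaf 11, emit neighbor 9.
Step 10: leaves = {9,12}. Remove smallest leaf 9, emit neighbor 10.
Done: 2 vertices remain (10, 12). Sequence = [8 7 6 5 9 8 6 10 9 10]

Answer: 8 7 6 5 9 8 6 10 9 10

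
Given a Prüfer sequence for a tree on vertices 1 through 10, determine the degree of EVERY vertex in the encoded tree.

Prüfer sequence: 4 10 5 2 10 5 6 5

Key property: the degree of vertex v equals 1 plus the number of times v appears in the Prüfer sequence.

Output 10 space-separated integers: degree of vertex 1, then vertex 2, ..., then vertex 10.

p_1 = 4: count[4] becomes 1
p_2 = 10: count[10] becomes 1
p_3 = 5: count[5] becomes 1
p_4 = 2: count[2] becomes 1
p_5 = 10: count[10] becomes 2
p_6 = 5: count[5] becomes 2
p_7 = 6: count[6] becomes 1
p_8 = 5: count[5] becomes 3
Degrees (1 + count): deg[1]=1+0=1, deg[2]=1+1=2, deg[3]=1+0=1, deg[4]=1+1=2, deg[5]=1+3=4, deg[6]=1+1=2, deg[7]=1+0=1, deg[8]=1+0=1, deg[9]=1+0=1, deg[10]=1+2=3

Answer: 1 2 1 2 4 2 1 1 1 3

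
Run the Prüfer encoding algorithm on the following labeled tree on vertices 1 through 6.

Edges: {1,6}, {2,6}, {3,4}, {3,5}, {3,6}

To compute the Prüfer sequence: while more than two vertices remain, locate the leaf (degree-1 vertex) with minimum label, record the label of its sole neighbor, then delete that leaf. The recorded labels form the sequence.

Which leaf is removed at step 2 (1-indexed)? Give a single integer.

Answer: 2

Derivation:
Step 1: current leaves = {1,2,4,5}. Remove leaf 1 (neighbor: 6).
Step 2: current leaves = {2,4,5}. Remove leaf 2 (neighbor: 6).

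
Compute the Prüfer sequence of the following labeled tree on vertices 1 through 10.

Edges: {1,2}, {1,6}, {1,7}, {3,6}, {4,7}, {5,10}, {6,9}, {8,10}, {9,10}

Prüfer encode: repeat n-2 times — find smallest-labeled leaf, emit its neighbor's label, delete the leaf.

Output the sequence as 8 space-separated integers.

Step 1: leaves = {2,3,4,5,8}. Remove smallest leaf 2, emit neighbor 1.
Step 2: leaves = {3,4,5,8}. Remove smallest leaf 3, emit neighbor 6.
Step 3: leaves = {4,5,8}. Remove smallest leaf 4, emit neighbor 7.
Step 4: leaves = {5,7,8}. Remove smallest leaf 5, emit neighbor 10.
Step 5: leaves = {7,8}. Remove smallest leaf 7, emit neighbor 1.
Step 6: leaves = {1,8}. Remove smallest leaf 1, emit neighbor 6.
Step 7: leaves = {6,8}. Remove smallest leaf 6, emit neighbor 9.
Step 8: leaves = {8,9}. Remove smallest leaf 8, emit neighbor 10.
Done: 2 vertices remain (9, 10). Sequence = [1 6 7 10 1 6 9 10]

Answer: 1 6 7 10 1 6 9 10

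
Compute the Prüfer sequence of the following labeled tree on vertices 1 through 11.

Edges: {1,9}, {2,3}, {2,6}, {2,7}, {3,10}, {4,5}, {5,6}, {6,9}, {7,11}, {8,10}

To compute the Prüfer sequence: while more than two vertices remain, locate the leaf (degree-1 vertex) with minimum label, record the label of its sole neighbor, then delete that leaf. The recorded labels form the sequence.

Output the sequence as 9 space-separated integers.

Step 1: leaves = {1,4,8,11}. Remove smallest leaf 1, emit neighbor 9.
Step 2: leaves = {4,8,9,11}. Remove smallest leaf 4, emit neighbor 5.
Step 3: leaves = {5,8,9,11}. Remove smallest leaf 5, emit neighbor 6.
Step 4: leaves = {8,9,11}. Remove smallest leaf 8, emit neighbor 10.
Step 5: leaves = {9,10,11}. Remove smallest leaf 9, emit neighbor 6.
Step 6: leaves = {6,10,11}. Remove smallest leaf 6, emit neighbor 2.
Step 7: leaves = {10,11}. Remove smallest leaf 10, emit neighbor 3.
Step 8: leaves = {3,11}. Remove smallest leaf 3, emit neighbor 2.
Step 9: leaves = {2,11}. Remove smallest leaf 2, emit neighbor 7.
Done: 2 vertices remain (7, 11). Sequence = [9 5 6 10 6 2 3 2 7]

Answer: 9 5 6 10 6 2 3 2 7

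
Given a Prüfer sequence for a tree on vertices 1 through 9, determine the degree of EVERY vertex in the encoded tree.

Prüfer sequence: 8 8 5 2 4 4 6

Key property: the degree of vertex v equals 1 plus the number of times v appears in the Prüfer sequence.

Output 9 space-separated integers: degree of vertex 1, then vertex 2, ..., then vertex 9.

Answer: 1 2 1 3 2 2 1 3 1

Derivation:
p_1 = 8: count[8] becomes 1
p_2 = 8: count[8] becomes 2
p_3 = 5: count[5] becomes 1
p_4 = 2: count[2] becomes 1
p_5 = 4: count[4] becomes 1
p_6 = 4: count[4] becomes 2
p_7 = 6: count[6] becomes 1
Degrees (1 + count): deg[1]=1+0=1, deg[2]=1+1=2, deg[3]=1+0=1, deg[4]=1+2=3, deg[5]=1+1=2, deg[6]=1+1=2, deg[7]=1+0=1, deg[8]=1+2=3, deg[9]=1+0=1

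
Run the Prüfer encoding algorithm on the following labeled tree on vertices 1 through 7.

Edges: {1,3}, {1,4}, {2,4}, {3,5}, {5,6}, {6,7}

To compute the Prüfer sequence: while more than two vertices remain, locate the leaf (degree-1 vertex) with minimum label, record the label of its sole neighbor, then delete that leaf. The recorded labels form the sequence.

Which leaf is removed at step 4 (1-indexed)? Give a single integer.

Step 1: current leaves = {2,7}. Remove leaf 2 (neighbor: 4).
Step 2: current leaves = {4,7}. Remove leaf 4 (neighbor: 1).
Step 3: current leaves = {1,7}. Remove leaf 1 (neighbor: 3).
Step 4: current leaves = {3,7}. Remove leaf 3 (neighbor: 5).

Answer: 3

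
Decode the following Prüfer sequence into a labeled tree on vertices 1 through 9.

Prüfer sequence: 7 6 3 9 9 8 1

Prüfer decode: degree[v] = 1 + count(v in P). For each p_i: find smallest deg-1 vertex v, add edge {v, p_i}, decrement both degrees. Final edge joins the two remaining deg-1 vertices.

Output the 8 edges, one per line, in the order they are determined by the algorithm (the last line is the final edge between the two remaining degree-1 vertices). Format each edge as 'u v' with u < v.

Answer: 2 7
4 6
3 5
3 9
6 9
7 8
1 8
1 9

Derivation:
Initial degrees: {1:2, 2:1, 3:2, 4:1, 5:1, 6:2, 7:2, 8:2, 9:3}
Step 1: smallest deg-1 vertex = 2, p_1 = 7. Add edge {2,7}. Now deg[2]=0, deg[7]=1.
Step 2: smallest deg-1 vertex = 4, p_2 = 6. Add edge {4,6}. Now deg[4]=0, deg[6]=1.
Step 3: smallest deg-1 vertex = 5, p_3 = 3. Add edge {3,5}. Now deg[5]=0, deg[3]=1.
Step 4: smallest deg-1 vertex = 3, p_4 = 9. Add edge {3,9}. Now deg[3]=0, deg[9]=2.
Step 5: smallest deg-1 vertex = 6, p_5 = 9. Add edge {6,9}. Now deg[6]=0, deg[9]=1.
Step 6: smallest deg-1 vertex = 7, p_6 = 8. Add edge {7,8}. Now deg[7]=0, deg[8]=1.
Step 7: smallest deg-1 vertex = 8, p_7 = 1. Add edge {1,8}. Now deg[8]=0, deg[1]=1.
Final: two remaining deg-1 vertices are 1, 9. Add edge {1,9}.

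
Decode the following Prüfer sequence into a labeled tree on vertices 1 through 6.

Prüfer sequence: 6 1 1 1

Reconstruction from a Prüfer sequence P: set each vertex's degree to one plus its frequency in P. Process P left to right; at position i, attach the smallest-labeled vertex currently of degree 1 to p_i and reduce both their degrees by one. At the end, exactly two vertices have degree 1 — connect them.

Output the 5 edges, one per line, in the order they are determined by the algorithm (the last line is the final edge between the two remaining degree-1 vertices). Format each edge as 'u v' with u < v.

Answer: 2 6
1 3
1 4
1 5
1 6

Derivation:
Initial degrees: {1:4, 2:1, 3:1, 4:1, 5:1, 6:2}
Step 1: smallest deg-1 vertex = 2, p_1 = 6. Add edge {2,6}. Now deg[2]=0, deg[6]=1.
Step 2: smallest deg-1 vertex = 3, p_2 = 1. Add edge {1,3}. Now deg[3]=0, deg[1]=3.
Step 3: smallest deg-1 vertex = 4, p_3 = 1. Add edge {1,4}. Now deg[4]=0, deg[1]=2.
Step 4: smallest deg-1 vertex = 5, p_4 = 1. Add edge {1,5}. Now deg[5]=0, deg[1]=1.
Final: two remaining deg-1 vertices are 1, 6. Add edge {1,6}.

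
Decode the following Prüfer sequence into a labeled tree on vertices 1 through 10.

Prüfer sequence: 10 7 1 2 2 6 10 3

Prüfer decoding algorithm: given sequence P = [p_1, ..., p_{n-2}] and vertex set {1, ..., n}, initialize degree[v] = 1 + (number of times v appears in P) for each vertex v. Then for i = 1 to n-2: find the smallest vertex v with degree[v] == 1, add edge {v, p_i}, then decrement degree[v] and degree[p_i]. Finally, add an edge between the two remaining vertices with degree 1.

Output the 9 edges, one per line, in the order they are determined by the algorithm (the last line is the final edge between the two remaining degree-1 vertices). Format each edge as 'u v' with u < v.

Answer: 4 10
5 7
1 7
1 2
2 8
2 6
6 10
3 9
3 10

Derivation:
Initial degrees: {1:2, 2:3, 3:2, 4:1, 5:1, 6:2, 7:2, 8:1, 9:1, 10:3}
Step 1: smallest deg-1 vertex = 4, p_1 = 10. Add edge {4,10}. Now deg[4]=0, deg[10]=2.
Step 2: smallest deg-1 vertex = 5, p_2 = 7. Add edge {5,7}. Now deg[5]=0, deg[7]=1.
Step 3: smallest deg-1 vertex = 7, p_3 = 1. Add edge {1,7}. Now deg[7]=0, deg[1]=1.
Step 4: smallest deg-1 vertex = 1, p_4 = 2. Add edge {1,2}. Now deg[1]=0, deg[2]=2.
Step 5: smallest deg-1 vertex = 8, p_5 = 2. Add edge {2,8}. Now deg[8]=0, deg[2]=1.
Step 6: smallest deg-1 vertex = 2, p_6 = 6. Add edge {2,6}. Now deg[2]=0, deg[6]=1.
Step 7: smallest deg-1 vertex = 6, p_7 = 10. Add edge {6,10}. Now deg[6]=0, deg[10]=1.
Step 8: smallest deg-1 vertex = 9, p_8 = 3. Add edge {3,9}. Now deg[9]=0, deg[3]=1.
Final: two remaining deg-1 vertices are 3, 10. Add edge {3,10}.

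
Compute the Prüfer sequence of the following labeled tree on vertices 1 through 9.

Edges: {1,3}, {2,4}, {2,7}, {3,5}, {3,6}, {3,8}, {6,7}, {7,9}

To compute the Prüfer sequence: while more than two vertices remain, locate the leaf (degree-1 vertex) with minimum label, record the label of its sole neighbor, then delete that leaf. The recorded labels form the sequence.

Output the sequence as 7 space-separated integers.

Step 1: leaves = {1,4,5,8,9}. Remove smallest leaf 1, emit neighbor 3.
Step 2: leaves = {4,5,8,9}. Remove smallest leaf 4, emit neighbor 2.
Step 3: leaves = {2,5,8,9}. Remove smallest leaf 2, emit neighbor 7.
Step 4: leaves = {5,8,9}. Remove smallest leaf 5, emit neighbor 3.
Step 5: leaves = {8,9}. Remove smallest leaf 8, emit neighbor 3.
Step 6: leaves = {3,9}. Remove smallest leaf 3, emit neighbor 6.
Step 7: leaves = {6,9}. Remove smallest leaf 6, emit neighbor 7.
Done: 2 vertices remain (7, 9). Sequence = [3 2 7 3 3 6 7]

Answer: 3 2 7 3 3 6 7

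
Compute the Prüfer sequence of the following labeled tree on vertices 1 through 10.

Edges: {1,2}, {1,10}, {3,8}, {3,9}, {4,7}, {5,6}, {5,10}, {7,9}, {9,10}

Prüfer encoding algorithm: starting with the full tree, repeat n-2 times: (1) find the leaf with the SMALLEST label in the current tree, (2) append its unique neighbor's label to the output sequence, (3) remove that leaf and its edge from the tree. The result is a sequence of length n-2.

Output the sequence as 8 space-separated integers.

Answer: 1 10 7 5 10 9 3 9

Derivation:
Step 1: leaves = {2,4,6,8}. Remove smallest leaf 2, emit neighbor 1.
Step 2: leaves = {1,4,6,8}. Remove smallest leaf 1, emit neighbor 10.
Step 3: leaves = {4,6,8}. Remove smallest leaf 4, emit neighbor 7.
Step 4: leaves = {6,7,8}. Remove smallest leaf 6, emit neighbor 5.
Step 5: leaves = {5,7,8}. Remove smallest leaf 5, emit neighbor 10.
Step 6: leaves = {7,8,10}. Remove smallest leaf 7, emit neighbor 9.
Step 7: leaves = {8,10}. Remove smallest leaf 8, emit neighbor 3.
Step 8: leaves = {3,10}. Remove smallest leaf 3, emit neighbor 9.
Done: 2 vertices remain (9, 10). Sequence = [1 10 7 5 10 9 3 9]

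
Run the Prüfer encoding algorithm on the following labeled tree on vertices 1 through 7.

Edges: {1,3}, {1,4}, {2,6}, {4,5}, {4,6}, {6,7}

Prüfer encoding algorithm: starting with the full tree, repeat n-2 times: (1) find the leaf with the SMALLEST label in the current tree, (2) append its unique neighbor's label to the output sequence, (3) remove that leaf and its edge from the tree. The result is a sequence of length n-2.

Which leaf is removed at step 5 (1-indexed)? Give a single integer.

Step 1: current leaves = {2,3,5,7}. Remove leaf 2 (neighbor: 6).
Step 2: current leaves = {3,5,7}. Remove leaf 3 (neighbor: 1).
Step 3: current leaves = {1,5,7}. Remove leaf 1 (neighbor: 4).
Step 4: current leaves = {5,7}. Remove leaf 5 (neighbor: 4).
Step 5: current leaves = {4,7}. Remove leaf 4 (neighbor: 6).

Answer: 4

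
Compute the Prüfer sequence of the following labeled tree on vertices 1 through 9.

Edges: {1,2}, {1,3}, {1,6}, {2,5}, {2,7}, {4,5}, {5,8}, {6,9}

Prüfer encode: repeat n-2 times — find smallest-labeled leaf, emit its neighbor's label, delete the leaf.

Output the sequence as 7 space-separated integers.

Step 1: leaves = {3,4,7,8,9}. Remove smallest leaf 3, emit neighbor 1.
Step 2: leaves = {4,7,8,9}. Remove smallest leaf 4, emit neighbor 5.
Step 3: leaves = {7,8,9}. Remove smallest leaf 7, emit neighbor 2.
Step 4: leaves = {8,9}. Remove smallest leaf 8, emit neighbor 5.
Step 5: leaves = {5,9}. Remove smallest leaf 5, emit neighbor 2.
Step 6: leaves = {2,9}. Remove smallest leaf 2, emit neighbor 1.
Step 7: leaves = {1,9}. Remove smallest leaf 1, emit neighbor 6.
Done: 2 vertices remain (6, 9). Sequence = [1 5 2 5 2 1 6]

Answer: 1 5 2 5 2 1 6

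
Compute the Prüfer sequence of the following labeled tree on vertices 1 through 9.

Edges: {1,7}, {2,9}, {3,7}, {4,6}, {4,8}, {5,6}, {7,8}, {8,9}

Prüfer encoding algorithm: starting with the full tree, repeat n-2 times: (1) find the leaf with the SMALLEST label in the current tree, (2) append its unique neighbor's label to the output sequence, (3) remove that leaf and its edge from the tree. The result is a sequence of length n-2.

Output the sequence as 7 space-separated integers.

Step 1: leaves = {1,2,3,5}. Remove smallest leaf 1, emit neighbor 7.
Step 2: leaves = {2,3,5}. Remove smallest leaf 2, emit neighbor 9.
Step 3: leaves = {3,5,9}. Remove smallest leaf 3, emit neighbor 7.
Step 4: leaves = {5,7,9}. Remove smallest leaf 5, emit neighbor 6.
Step 5: leaves = {6,7,9}. Remove smallest leaf 6, emit neighbor 4.
Step 6: leaves = {4,7,9}. Remove smallest leaf 4, emit neighbor 8.
Step 7: leaves = {7,9}. Remove smallest leaf 7, emit neighbor 8.
Done: 2 vertices remain (8, 9). Sequence = [7 9 7 6 4 8 8]

Answer: 7 9 7 6 4 8 8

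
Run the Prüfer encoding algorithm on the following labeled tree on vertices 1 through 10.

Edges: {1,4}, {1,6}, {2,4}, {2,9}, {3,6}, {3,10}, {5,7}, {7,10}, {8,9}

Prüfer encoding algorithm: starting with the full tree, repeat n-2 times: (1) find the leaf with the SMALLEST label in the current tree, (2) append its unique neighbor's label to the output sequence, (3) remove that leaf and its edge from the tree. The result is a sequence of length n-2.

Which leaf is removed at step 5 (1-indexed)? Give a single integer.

Step 1: current leaves = {5,8}. Remove leaf 5 (neighbor: 7).
Step 2: current leaves = {7,8}. Remove leaf 7 (neighbor: 10).
Step 3: current leaves = {8,10}. Remove leaf 8 (neighbor: 9).
Step 4: current leaves = {9,10}. Remove leaf 9 (neighbor: 2).
Step 5: current leaves = {2,10}. Remove leaf 2 (neighbor: 4).

Answer: 2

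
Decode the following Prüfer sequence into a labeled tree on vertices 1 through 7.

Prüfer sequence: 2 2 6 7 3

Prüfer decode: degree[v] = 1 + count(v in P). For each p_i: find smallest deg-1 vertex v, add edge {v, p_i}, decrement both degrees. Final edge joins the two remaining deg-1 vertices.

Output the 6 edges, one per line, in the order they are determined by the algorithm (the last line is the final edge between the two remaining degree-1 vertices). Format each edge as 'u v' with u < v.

Initial degrees: {1:1, 2:3, 3:2, 4:1, 5:1, 6:2, 7:2}
Step 1: smallest deg-1 vertex = 1, p_1 = 2. Add edge {1,2}. Now deg[1]=0, deg[2]=2.
Step 2: smallest deg-1 vertex = 4, p_2 = 2. Add edge {2,4}. Now deg[4]=0, deg[2]=1.
Step 3: smallest deg-1 vertex = 2, p_3 = 6. Add edge {2,6}. Now deg[2]=0, deg[6]=1.
Step 4: smallest deg-1 vertex = 5, p_4 = 7. Add edge {5,7}. Now deg[5]=0, deg[7]=1.
Step 5: smallest deg-1 vertex = 6, p_5 = 3. Add edge {3,6}. Now deg[6]=0, deg[3]=1.
Final: two remaining deg-1 vertices are 3, 7. Add edge {3,7}.

Answer: 1 2
2 4
2 6
5 7
3 6
3 7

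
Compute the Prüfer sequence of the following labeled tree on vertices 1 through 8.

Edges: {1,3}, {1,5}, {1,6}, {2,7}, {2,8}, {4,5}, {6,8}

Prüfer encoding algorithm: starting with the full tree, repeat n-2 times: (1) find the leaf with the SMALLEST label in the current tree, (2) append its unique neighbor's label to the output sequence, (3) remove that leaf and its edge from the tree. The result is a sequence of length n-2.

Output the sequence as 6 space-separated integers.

Answer: 1 5 1 6 8 2

Derivation:
Step 1: leaves = {3,4,7}. Remove smallest leaf 3, emit neighbor 1.
Step 2: leaves = {4,7}. Remove smallest leaf 4, emit neighbor 5.
Step 3: leaves = {5,7}. Remove smallest leaf 5, emit neighbor 1.
Step 4: leaves = {1,7}. Remove smallest leaf 1, emit neighbor 6.
Step 5: leaves = {6,7}. Remove smallest leaf 6, emit neighbor 8.
Step 6: leaves = {7,8}. Remove smallest leaf 7, emit neighbor 2.
Done: 2 vertices remain (2, 8). Sequence = [1 5 1 6 8 2]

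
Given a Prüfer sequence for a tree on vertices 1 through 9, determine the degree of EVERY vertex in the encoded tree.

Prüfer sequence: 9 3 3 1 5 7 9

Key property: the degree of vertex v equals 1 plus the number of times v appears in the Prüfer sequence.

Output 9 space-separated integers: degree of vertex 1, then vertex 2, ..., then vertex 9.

Answer: 2 1 3 1 2 1 2 1 3

Derivation:
p_1 = 9: count[9] becomes 1
p_2 = 3: count[3] becomes 1
p_3 = 3: count[3] becomes 2
p_4 = 1: count[1] becomes 1
p_5 = 5: count[5] becomes 1
p_6 = 7: count[7] becomes 1
p_7 = 9: count[9] becomes 2
Degrees (1 + count): deg[1]=1+1=2, deg[2]=1+0=1, deg[3]=1+2=3, deg[4]=1+0=1, deg[5]=1+1=2, deg[6]=1+0=1, deg[7]=1+1=2, deg[8]=1+0=1, deg[9]=1+2=3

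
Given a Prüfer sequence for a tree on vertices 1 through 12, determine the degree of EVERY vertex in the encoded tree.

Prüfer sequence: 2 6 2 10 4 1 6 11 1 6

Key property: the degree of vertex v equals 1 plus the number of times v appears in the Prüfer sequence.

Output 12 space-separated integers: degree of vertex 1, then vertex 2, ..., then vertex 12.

Answer: 3 3 1 2 1 4 1 1 1 2 2 1

Derivation:
p_1 = 2: count[2] becomes 1
p_2 = 6: count[6] becomes 1
p_3 = 2: count[2] becomes 2
p_4 = 10: count[10] becomes 1
p_5 = 4: count[4] becomes 1
p_6 = 1: count[1] becomes 1
p_7 = 6: count[6] becomes 2
p_8 = 11: count[11] becomes 1
p_9 = 1: count[1] becomes 2
p_10 = 6: count[6] becomes 3
Degrees (1 + count): deg[1]=1+2=3, deg[2]=1+2=3, deg[3]=1+0=1, deg[4]=1+1=2, deg[5]=1+0=1, deg[6]=1+3=4, deg[7]=1+0=1, deg[8]=1+0=1, deg[9]=1+0=1, deg[10]=1+1=2, deg[11]=1+1=2, deg[12]=1+0=1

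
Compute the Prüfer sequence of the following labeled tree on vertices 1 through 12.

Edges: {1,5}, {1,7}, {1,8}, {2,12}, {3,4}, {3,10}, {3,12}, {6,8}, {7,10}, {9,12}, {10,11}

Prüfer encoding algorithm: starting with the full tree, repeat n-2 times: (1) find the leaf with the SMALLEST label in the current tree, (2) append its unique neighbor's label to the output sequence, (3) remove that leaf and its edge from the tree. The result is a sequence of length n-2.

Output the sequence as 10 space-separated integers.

Answer: 12 3 1 8 1 7 10 12 10 3

Derivation:
Step 1: leaves = {2,4,5,6,9,11}. Remove smallest leaf 2, emit neighbor 12.
Step 2: leaves = {4,5,6,9,11}. Remove smallest leaf 4, emit neighbor 3.
Step 3: leaves = {5,6,9,11}. Remove smallest leaf 5, emit neighbor 1.
Step 4: leaves = {6,9,11}. Remove smallest leaf 6, emit neighbor 8.
Step 5: leaves = {8,9,11}. Remove smallest leaf 8, emit neighbor 1.
Step 6: leaves = {1,9,11}. Remove smallest leaf 1, emit neighbor 7.
Step 7: leaves = {7,9,11}. Remove smallest leaf 7, emit neighbor 10.
Step 8: leaves = {9,11}. Remove smallest leaf 9, emit neighbor 12.
Step 9: leaves = {11,12}. Remove smallest leaf 11, emit neighbor 10.
Step 10: leaves = {10,12}. Remove smallest leaf 10, emit neighbor 3.
Done: 2 vertices remain (3, 12). Sequence = [12 3 1 8 1 7 10 12 10 3]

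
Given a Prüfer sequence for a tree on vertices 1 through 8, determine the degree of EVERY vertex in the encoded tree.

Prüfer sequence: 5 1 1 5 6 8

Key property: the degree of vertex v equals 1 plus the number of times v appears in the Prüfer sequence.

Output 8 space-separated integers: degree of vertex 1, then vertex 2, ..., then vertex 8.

p_1 = 5: count[5] becomes 1
p_2 = 1: count[1] becomes 1
p_3 = 1: count[1] becomes 2
p_4 = 5: count[5] becomes 2
p_5 = 6: count[6] becomes 1
p_6 = 8: count[8] becomes 1
Degrees (1 + count): deg[1]=1+2=3, deg[2]=1+0=1, deg[3]=1+0=1, deg[4]=1+0=1, deg[5]=1+2=3, deg[6]=1+1=2, deg[7]=1+0=1, deg[8]=1+1=2

Answer: 3 1 1 1 3 2 1 2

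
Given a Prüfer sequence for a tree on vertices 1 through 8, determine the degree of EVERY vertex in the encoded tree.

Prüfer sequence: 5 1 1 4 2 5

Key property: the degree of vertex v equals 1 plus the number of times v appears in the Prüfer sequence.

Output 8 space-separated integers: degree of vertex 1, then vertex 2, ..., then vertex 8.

Answer: 3 2 1 2 3 1 1 1

Derivation:
p_1 = 5: count[5] becomes 1
p_2 = 1: count[1] becomes 1
p_3 = 1: count[1] becomes 2
p_4 = 4: count[4] becomes 1
p_5 = 2: count[2] becomes 1
p_6 = 5: count[5] becomes 2
Degrees (1 + count): deg[1]=1+2=3, deg[2]=1+1=2, deg[3]=1+0=1, deg[4]=1+1=2, deg[5]=1+2=3, deg[6]=1+0=1, deg[7]=1+0=1, deg[8]=1+0=1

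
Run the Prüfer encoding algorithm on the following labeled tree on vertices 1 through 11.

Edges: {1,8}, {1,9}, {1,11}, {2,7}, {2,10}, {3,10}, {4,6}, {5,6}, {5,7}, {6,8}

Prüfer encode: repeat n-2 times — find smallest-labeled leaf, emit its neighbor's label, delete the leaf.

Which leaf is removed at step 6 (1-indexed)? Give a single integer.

Step 1: current leaves = {3,4,9,11}. Remove leaf 3 (neighbor: 10).
Step 2: current leaves = {4,9,10,11}. Remove leaf 4 (neighbor: 6).
Step 3: current leaves = {9,10,11}. Remove leaf 9 (neighbor: 1).
Step 4: current leaves = {10,11}. Remove leaf 10 (neighbor: 2).
Step 5: current leaves = {2,11}. Remove leaf 2 (neighbor: 7).
Step 6: current leaves = {7,11}. Remove leaf 7 (neighbor: 5).

Answer: 7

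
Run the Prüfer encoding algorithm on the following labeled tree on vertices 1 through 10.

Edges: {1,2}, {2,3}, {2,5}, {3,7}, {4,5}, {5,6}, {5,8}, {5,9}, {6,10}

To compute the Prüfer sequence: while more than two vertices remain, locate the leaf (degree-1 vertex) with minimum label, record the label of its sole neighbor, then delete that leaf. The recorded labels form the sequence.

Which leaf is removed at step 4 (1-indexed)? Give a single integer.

Step 1: current leaves = {1,4,7,8,9,10}. Remove leaf 1 (neighbor: 2).
Step 2: current leaves = {4,7,8,9,10}. Remove leaf 4 (neighbor: 5).
Step 3: current leaves = {7,8,9,10}. Remove leaf 7 (neighbor: 3).
Step 4: current leaves = {3,8,9,10}. Remove leaf 3 (neighbor: 2).

Answer: 3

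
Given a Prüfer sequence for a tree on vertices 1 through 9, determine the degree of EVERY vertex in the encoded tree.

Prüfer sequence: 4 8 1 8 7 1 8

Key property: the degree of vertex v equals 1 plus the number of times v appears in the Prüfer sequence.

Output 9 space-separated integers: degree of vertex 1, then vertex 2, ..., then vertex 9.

p_1 = 4: count[4] becomes 1
p_2 = 8: count[8] becomes 1
p_3 = 1: count[1] becomes 1
p_4 = 8: count[8] becomes 2
p_5 = 7: count[7] becomes 1
p_6 = 1: count[1] becomes 2
p_7 = 8: count[8] becomes 3
Degrees (1 + count): deg[1]=1+2=3, deg[2]=1+0=1, deg[3]=1+0=1, deg[4]=1+1=2, deg[5]=1+0=1, deg[6]=1+0=1, deg[7]=1+1=2, deg[8]=1+3=4, deg[9]=1+0=1

Answer: 3 1 1 2 1 1 2 4 1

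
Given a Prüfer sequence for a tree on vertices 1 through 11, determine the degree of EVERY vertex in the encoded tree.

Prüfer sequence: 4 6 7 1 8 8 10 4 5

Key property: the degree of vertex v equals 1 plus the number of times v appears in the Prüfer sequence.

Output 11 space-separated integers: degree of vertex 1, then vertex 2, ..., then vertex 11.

Answer: 2 1 1 3 2 2 2 3 1 2 1

Derivation:
p_1 = 4: count[4] becomes 1
p_2 = 6: count[6] becomes 1
p_3 = 7: count[7] becomes 1
p_4 = 1: count[1] becomes 1
p_5 = 8: count[8] becomes 1
p_6 = 8: count[8] becomes 2
p_7 = 10: count[10] becomes 1
p_8 = 4: count[4] becomes 2
p_9 = 5: count[5] becomes 1
Degrees (1 + count): deg[1]=1+1=2, deg[2]=1+0=1, deg[3]=1+0=1, deg[4]=1+2=3, deg[5]=1+1=2, deg[6]=1+1=2, deg[7]=1+1=2, deg[8]=1+2=3, deg[9]=1+0=1, deg[10]=1+1=2, deg[11]=1+0=1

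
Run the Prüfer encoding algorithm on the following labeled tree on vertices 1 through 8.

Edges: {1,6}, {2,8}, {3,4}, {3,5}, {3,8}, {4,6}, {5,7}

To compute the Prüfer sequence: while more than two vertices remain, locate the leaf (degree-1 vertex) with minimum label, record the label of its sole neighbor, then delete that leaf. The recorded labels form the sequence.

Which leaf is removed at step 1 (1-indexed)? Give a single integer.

Answer: 1

Derivation:
Step 1: current leaves = {1,2,7}. Remove leaf 1 (neighbor: 6).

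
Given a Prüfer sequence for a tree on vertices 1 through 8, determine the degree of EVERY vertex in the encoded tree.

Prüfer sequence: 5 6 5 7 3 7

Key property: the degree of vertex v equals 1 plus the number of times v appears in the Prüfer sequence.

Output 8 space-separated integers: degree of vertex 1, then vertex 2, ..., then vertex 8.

Answer: 1 1 2 1 3 2 3 1

Derivation:
p_1 = 5: count[5] becomes 1
p_2 = 6: count[6] becomes 1
p_3 = 5: count[5] becomes 2
p_4 = 7: count[7] becomes 1
p_5 = 3: count[3] becomes 1
p_6 = 7: count[7] becomes 2
Degrees (1 + count): deg[1]=1+0=1, deg[2]=1+0=1, deg[3]=1+1=2, deg[4]=1+0=1, deg[5]=1+2=3, deg[6]=1+1=2, deg[7]=1+2=3, deg[8]=1+0=1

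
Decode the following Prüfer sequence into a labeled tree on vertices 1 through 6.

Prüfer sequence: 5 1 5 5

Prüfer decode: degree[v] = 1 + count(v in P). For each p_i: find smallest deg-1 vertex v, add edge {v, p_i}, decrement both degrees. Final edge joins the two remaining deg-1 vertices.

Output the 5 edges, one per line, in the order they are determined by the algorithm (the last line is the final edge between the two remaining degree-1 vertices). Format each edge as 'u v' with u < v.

Initial degrees: {1:2, 2:1, 3:1, 4:1, 5:4, 6:1}
Step 1: smallest deg-1 vertex = 2, p_1 = 5. Add edge {2,5}. Now deg[2]=0, deg[5]=3.
Step 2: smallest deg-1 vertex = 3, p_2 = 1. Add edge {1,3}. Now deg[3]=0, deg[1]=1.
Step 3: smallest deg-1 vertex = 1, p_3 = 5. Add edge {1,5}. Now deg[1]=0, deg[5]=2.
Step 4: smallest deg-1 vertex = 4, p_4 = 5. Add edge {4,5}. Now deg[4]=0, deg[5]=1.
Final: two remaining deg-1 vertices are 5, 6. Add edge {5,6}.

Answer: 2 5
1 3
1 5
4 5
5 6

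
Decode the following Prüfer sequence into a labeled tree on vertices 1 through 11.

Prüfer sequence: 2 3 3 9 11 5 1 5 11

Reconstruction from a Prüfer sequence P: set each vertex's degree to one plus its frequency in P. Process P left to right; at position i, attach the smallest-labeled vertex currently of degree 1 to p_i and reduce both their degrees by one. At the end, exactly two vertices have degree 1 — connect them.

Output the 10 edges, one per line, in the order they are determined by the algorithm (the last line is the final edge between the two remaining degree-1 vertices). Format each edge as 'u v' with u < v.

Answer: 2 4
2 3
3 6
3 9
7 11
5 8
1 9
1 5
5 11
10 11

Derivation:
Initial degrees: {1:2, 2:2, 3:3, 4:1, 5:3, 6:1, 7:1, 8:1, 9:2, 10:1, 11:3}
Step 1: smallest deg-1 vertex = 4, p_1 = 2. Add edge {2,4}. Now deg[4]=0, deg[2]=1.
Step 2: smallest deg-1 vertex = 2, p_2 = 3. Add edge {2,3}. Now deg[2]=0, deg[3]=2.
Step 3: smallest deg-1 vertex = 6, p_3 = 3. Add edge {3,6}. Now deg[6]=0, deg[3]=1.
Step 4: smallest deg-1 vertex = 3, p_4 = 9. Add edge {3,9}. Now deg[3]=0, deg[9]=1.
Step 5: smallest deg-1 vertex = 7, p_5 = 11. Add edge {7,11}. Now deg[7]=0, deg[11]=2.
Step 6: smallest deg-1 vertex = 8, p_6 = 5. Add edge {5,8}. Now deg[8]=0, deg[5]=2.
Step 7: smallest deg-1 vertex = 9, p_7 = 1. Add edge {1,9}. Now deg[9]=0, deg[1]=1.
Step 8: smallest deg-1 vertex = 1, p_8 = 5. Add edge {1,5}. Now deg[1]=0, deg[5]=1.
Step 9: smallest deg-1 vertex = 5, p_9 = 11. Add edge {5,11}. Now deg[5]=0, deg[11]=1.
Final: two remaining deg-1 vertices are 10, 11. Add edge {10,11}.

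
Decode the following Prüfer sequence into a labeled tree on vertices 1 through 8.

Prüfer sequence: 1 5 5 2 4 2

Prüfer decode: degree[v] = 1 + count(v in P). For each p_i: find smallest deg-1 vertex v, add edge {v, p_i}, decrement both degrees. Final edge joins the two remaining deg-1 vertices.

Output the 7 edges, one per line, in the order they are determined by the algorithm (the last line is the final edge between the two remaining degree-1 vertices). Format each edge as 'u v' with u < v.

Initial degrees: {1:2, 2:3, 3:1, 4:2, 5:3, 6:1, 7:1, 8:1}
Step 1: smallest deg-1 vertex = 3, p_1 = 1. Add edge {1,3}. Now deg[3]=0, deg[1]=1.
Step 2: smallest deg-1 vertex = 1, p_2 = 5. Add edge {1,5}. Now deg[1]=0, deg[5]=2.
Step 3: smallest deg-1 vertex = 6, p_3 = 5. Add edge {5,6}. Now deg[6]=0, deg[5]=1.
Step 4: smallest deg-1 vertex = 5, p_4 = 2. Add edge {2,5}. Now deg[5]=0, deg[2]=2.
Step 5: smallest deg-1 vertex = 7, p_5 = 4. Add edge {4,7}. Now deg[7]=0, deg[4]=1.
Step 6: smallest deg-1 vertex = 4, p_6 = 2. Add edge {2,4}. Now deg[4]=0, deg[2]=1.
Final: two remaining deg-1 vertices are 2, 8. Add edge {2,8}.

Answer: 1 3
1 5
5 6
2 5
4 7
2 4
2 8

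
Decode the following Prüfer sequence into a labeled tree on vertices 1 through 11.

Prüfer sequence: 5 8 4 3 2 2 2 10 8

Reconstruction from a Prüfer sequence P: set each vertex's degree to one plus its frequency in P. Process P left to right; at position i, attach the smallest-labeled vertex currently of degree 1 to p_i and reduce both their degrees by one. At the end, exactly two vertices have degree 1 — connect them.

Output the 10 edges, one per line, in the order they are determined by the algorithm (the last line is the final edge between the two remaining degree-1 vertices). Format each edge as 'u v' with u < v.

Initial degrees: {1:1, 2:4, 3:2, 4:2, 5:2, 6:1, 7:1, 8:3, 9:1, 10:2, 11:1}
Step 1: smallest deg-1 vertex = 1, p_1 = 5. Add edge {1,5}. Now deg[1]=0, deg[5]=1.
Step 2: smallest deg-1 vertex = 5, p_2 = 8. Add edge {5,8}. Now deg[5]=0, deg[8]=2.
Step 3: smallest deg-1 vertex = 6, p_3 = 4. Add edge {4,6}. Now deg[6]=0, deg[4]=1.
Step 4: smallest deg-1 vertex = 4, p_4 = 3. Add edge {3,4}. Now deg[4]=0, deg[3]=1.
Step 5: smallest deg-1 vertex = 3, p_5 = 2. Add edge {2,3}. Now deg[3]=0, deg[2]=3.
Step 6: smallest deg-1 vertex = 7, p_6 = 2. Add edge {2,7}. Now deg[7]=0, deg[2]=2.
Step 7: smallest deg-1 vertex = 9, p_7 = 2. Add edge {2,9}. Now deg[9]=0, deg[2]=1.
Step 8: smallest deg-1 vertex = 2, p_8 = 10. Add edge {2,10}. Now deg[2]=0, deg[10]=1.
Step 9: smallest deg-1 vertex = 10, p_9 = 8. Add edge {8,10}. Now deg[10]=0, deg[8]=1.
Final: two remaining deg-1 vertices are 8, 11. Add edge {8,11}.

Answer: 1 5
5 8
4 6
3 4
2 3
2 7
2 9
2 10
8 10
8 11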